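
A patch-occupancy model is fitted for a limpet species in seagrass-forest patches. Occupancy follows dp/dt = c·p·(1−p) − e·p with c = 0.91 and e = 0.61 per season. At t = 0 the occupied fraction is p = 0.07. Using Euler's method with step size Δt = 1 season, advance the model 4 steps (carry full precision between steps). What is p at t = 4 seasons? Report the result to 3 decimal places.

0.151

Update rule: p ← p + [c·p·(1−p) − e·p]·Δt with Δt = 1.
t = 1: p = 0.07000 + (+0.01654) = 0.08654
t = 2: p = 0.08654 + (+0.01915) = 0.10569
t = 3: p = 0.10569 + (+0.02154) = 0.12723
t = 4: p = 0.12723 + (+0.02344) = 0.15067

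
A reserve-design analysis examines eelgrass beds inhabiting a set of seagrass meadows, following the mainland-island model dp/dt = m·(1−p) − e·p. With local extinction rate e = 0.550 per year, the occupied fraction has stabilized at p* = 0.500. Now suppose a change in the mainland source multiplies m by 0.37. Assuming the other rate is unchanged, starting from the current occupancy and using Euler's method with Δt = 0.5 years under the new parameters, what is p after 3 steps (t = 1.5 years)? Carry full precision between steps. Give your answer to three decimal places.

0.326

Balance m(1−p*) = e·p* gives m = e·p*/(1−p*) = 0.550×0.50000/0.50000 = 0.55000.
Starting from p₀ = 0.50000; update p ← p + (dp/dt)·Δt with the new parameters.
step 1: Δp = -0.08663, p = 0.41337
step 2: Δp = -0.05399, p = 0.35939
step 3: Δp = -0.03365, p = 0.32574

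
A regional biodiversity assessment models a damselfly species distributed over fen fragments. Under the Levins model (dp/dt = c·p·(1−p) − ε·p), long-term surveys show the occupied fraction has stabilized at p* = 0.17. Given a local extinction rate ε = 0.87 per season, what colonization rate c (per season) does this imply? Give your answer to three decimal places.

At equilibrium c(1−p*) = ε, so c = ε/(1−p*).
c = 0.87/(1 − 0.17) = 0.87/0.8300 = 1.0482.

1.048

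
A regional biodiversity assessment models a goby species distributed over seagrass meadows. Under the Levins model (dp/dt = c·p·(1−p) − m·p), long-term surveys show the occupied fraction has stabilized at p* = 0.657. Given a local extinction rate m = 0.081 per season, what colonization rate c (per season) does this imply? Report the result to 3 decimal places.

At equilibrium c(1−p*) = m, so c = m/(1−p*).
c = 0.081/(1 − 0.657) = 0.081/0.3430 = 0.2362.

0.236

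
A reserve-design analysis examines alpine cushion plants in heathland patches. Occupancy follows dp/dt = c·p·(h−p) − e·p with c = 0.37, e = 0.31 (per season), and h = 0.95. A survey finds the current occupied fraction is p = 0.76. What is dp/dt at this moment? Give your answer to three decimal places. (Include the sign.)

Colonization term: c·p·(h−p) = 0.37×0.76×0.1900 = 0.05343.
Extinction term: e·p = 0.23560.
dp/dt = 0.05343 − 0.23560 = -0.18217.

-0.182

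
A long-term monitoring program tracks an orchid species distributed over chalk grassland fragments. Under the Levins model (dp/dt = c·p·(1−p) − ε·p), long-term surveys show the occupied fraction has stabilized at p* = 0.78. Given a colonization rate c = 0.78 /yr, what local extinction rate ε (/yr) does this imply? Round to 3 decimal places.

At equilibrium c(1−p*) = ε.
ε = 0.78 × (1 − 0.78) = 0.78 × 0.2200 = 0.1716.

0.172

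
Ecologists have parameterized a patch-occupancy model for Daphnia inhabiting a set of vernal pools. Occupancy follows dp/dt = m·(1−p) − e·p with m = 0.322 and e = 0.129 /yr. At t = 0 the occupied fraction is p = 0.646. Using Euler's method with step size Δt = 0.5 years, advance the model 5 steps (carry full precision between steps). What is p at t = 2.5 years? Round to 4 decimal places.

0.6950

Update rule: p ← p + [m·(1−p) − e·p]·Δt with Δt = 0.5.
  1  |  dp/dt·Δt = +0.015327  |  p_1 = 0.661327
  2  |  dp/dt·Δt = +0.011871  |  p_2 = 0.673198
  3  |  dp/dt·Δt = +0.009194  |  p_3 = 0.682392
  4  |  dp/dt·Δt = +0.007121  |  p_4 = 0.689512
  5  |  dp/dt·Δt = +0.005515  |  p_5 = 0.695027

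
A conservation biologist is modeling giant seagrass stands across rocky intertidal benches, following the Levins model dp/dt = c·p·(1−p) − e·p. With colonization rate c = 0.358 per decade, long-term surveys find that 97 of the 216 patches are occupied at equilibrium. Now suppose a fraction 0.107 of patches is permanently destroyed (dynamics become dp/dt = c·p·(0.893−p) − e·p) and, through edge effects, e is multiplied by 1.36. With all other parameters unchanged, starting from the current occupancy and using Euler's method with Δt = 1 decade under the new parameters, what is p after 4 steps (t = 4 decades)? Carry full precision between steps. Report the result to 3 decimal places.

0.312

Observed p* = 97/216 = 0.44907.
Balance c(1−p*) = e gives e = 0.358×(1 − 0.44907) = 0.19723.
Starting from p₀ = 0.44907; update p ← p + (dp/dt)·Δt with the new parameters.
t = 1: p = 0.44907 + (-0.04909) = 0.39999
t = 2: p = 0.39999 + (-0.03669) = 0.36329
t = 3: p = 0.36329 + (-0.02855) = 0.33474
t = 4: p = 0.33474 + (-0.02289) = 0.31185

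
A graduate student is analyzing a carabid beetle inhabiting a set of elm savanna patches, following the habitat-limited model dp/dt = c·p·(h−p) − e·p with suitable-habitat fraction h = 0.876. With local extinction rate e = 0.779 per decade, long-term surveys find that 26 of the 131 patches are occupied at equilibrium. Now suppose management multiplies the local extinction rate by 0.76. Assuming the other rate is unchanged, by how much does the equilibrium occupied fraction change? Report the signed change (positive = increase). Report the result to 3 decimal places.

0.163

Observed p* = 26/131 = 0.19847.
Balance c(h−p*) = e gives c = e/(0.876 − 0.19847) = 0.779/0.67753 = 1.14976.
New p* = 0.876 − e/c = 0.876 − 0.59204/1.14976 = 0.36108.
Δp* = 0.36108 − 0.19847 = +0.16261.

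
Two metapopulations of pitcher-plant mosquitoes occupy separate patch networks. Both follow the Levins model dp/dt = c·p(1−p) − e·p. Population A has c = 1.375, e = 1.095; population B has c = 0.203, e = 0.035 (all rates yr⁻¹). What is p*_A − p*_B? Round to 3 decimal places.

-0.624

A: p*_A = 1 − 1.095/1.375 = 0.2036.
B: p*_B = 1 − 0.035/0.203 = 0.8276.
p*_A − p*_B = 0.2036 − 0.8276 = -0.6239.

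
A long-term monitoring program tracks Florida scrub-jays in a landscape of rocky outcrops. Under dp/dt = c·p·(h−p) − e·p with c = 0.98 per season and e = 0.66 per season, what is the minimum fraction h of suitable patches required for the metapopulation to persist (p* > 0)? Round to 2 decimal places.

0.67

p* = h − e/c is positive only when h > e/c.
h_min = e/c = 0.66/0.98 = 0.6735.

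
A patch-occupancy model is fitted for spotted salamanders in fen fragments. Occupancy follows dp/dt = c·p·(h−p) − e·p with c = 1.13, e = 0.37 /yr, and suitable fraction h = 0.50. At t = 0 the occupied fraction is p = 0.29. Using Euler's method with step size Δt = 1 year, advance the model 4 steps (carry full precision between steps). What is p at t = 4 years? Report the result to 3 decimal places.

0.204

Update rule: p ← p + [c·p·(h−p) − e·p]·Δt with Δt = 1.
  1  |  dp/dt·Δt = -0.038483  |  p_1 = 0.251517
  2  |  dp/dt·Δt = -0.022439  |  p_2 = 0.229078
  3  |  dp/dt·Δt = -0.014629  |  p_3 = 0.214450
  4  |  dp/dt·Δt = -0.010149  |  p_4 = 0.204300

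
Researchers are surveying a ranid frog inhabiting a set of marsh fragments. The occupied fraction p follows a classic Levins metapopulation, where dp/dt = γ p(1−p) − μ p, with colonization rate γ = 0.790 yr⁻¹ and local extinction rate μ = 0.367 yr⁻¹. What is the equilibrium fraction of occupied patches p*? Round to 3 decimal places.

At equilibrium, colonization balances extinction: γ·p*·(1−p*) = μ·p*.
So p* = 1 − μ/γ = 1 − 0.367/0.790 = 1 − 0.4646 = 0.5354.

0.535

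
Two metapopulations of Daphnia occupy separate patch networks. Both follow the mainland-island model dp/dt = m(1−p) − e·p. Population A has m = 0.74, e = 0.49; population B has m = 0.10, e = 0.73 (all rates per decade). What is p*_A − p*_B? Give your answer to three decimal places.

0.481

A: p*_A = m/(m+e) = 0.74/1.2300 = 0.6016.
B: p*_B = 0.10/0.8300 = 0.1205.
p*_A − p*_B = 0.6016 − 0.1205 = 0.4811.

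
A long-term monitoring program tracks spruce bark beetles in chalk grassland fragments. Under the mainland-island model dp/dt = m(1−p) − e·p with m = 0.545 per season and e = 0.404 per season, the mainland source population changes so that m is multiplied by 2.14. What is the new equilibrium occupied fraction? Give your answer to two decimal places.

Before: p* = 0.545/(0.545+0.404) = 0.5743.
After: m = 1.1663, e = 0.404; p* = 1.1663/1.5703 = 0.7427.

0.74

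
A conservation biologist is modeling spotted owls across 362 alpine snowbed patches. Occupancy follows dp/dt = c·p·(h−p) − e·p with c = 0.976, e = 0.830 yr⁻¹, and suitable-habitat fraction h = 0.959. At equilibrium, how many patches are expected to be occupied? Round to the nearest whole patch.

39

p* = h − e/c = 0.959 − 0.8504 = 0.1086.
Expected occupied patches = N × p* = 362 × 0.1086 = 39.31 ≈ 39.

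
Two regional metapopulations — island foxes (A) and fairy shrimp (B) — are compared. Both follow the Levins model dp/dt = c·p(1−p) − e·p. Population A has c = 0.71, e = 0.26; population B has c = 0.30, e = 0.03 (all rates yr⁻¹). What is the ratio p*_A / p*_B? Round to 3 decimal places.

A: p*_A = 1 − 0.26/0.71 = 0.6338.
B: p*_B = 1 − 0.03/0.30 = 0.9000.
p*_A / p*_B = 0.6338/0.9000 = 0.7042.

0.704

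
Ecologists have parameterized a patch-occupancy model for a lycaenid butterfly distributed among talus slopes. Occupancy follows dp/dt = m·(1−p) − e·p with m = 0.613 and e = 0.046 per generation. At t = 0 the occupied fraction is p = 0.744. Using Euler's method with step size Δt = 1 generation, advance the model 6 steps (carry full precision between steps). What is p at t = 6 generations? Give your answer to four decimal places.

0.9299

Update rule: p ← p + [m·(1−p) − e·p]·Δt with Δt = 1.
t = 1: p = 0.74400 + (+0.12270) = 0.86670
t = 2: p = 0.86670 + (+0.04184) = 0.90855
t = 3: p = 0.90855 + (+0.01427) = 0.92281
t = 4: p = 0.92281 + (+0.00487) = 0.92768
t = 5: p = 0.92768 + (+0.00166) = 0.92934
t = 6: p = 0.92934 + (+0.00057) = 0.92990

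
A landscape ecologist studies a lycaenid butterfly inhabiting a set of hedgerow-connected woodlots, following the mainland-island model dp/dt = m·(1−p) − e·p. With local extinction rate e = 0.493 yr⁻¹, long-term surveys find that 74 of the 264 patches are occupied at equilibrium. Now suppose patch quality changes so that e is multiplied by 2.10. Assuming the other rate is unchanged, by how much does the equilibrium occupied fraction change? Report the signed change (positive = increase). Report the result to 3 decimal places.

Observed p* = 74/264 = 0.28030.
Balance m(1−p*) = e·p* gives m = e·p*/(1−p*) = 0.493×0.28030/0.71970 = 0.19201.
New p* = m/(m+e) = 0.19201/(0.19201+1.03530) = 0.15645.
Δp* = 0.15645 − 0.28030 = -0.12385.

-0.124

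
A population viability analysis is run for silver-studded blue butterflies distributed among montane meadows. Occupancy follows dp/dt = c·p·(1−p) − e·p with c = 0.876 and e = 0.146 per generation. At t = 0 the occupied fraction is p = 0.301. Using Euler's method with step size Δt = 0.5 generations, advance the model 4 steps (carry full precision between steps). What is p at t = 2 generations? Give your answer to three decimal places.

0.593

Update rule: p ← p + [c·p·(1−p) − e·p]·Δt with Δt = 0.5.
t = 0.5: p = 0.30100 + (+0.07018) = 0.37118
t = 1: p = 0.37118 + (+0.07514) = 0.44632
t = 1.5: p = 0.44632 + (+0.07566) = 0.52197
t = 2: p = 0.52197 + (+0.07118) = 0.59316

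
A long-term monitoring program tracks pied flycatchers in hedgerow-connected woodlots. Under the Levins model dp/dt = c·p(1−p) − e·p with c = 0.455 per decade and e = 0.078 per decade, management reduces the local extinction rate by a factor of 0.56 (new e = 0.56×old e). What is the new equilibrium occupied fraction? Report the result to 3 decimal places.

0.904

Before: p* = 1 − 0.078/0.455 = 0.8286.
After the change, c = 0.455, e = 0.04368, so p* = 1 − 0.04368/0.455 = 0.9040.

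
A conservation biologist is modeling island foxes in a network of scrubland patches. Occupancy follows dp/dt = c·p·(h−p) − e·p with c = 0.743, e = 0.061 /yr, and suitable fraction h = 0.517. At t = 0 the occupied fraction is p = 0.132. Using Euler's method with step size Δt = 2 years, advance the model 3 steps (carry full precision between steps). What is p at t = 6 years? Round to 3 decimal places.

Update rule: p ← p + [c·p·(h−p) − e·p]·Δt with Δt = 2.
p: 0.13200 → 0.19141  (Δp = +0.05941)
p: 0.19141 → 0.26067  (Δp = +0.06926)
p: 0.26067 → 0.32816  (Δp = +0.06749)

0.328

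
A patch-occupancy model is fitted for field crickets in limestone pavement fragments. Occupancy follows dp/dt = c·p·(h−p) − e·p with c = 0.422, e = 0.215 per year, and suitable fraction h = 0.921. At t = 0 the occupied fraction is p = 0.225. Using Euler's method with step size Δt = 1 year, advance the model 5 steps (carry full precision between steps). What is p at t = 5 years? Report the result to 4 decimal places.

Update rule: p ← p + [c·p·(h−p) − e·p]·Δt with Δt = 1.
  1  |  dp/dt·Δt = +0.017710  |  p_1 = 0.242710
  2  |  dp/dt·Δt = +0.017290  |  p_2 = 0.260000
  3  |  dp/dt·Δt = +0.016625  |  p_3 = 0.276625
  4  |  dp/dt·Δt = +0.015747  |  p_4 = 0.292373
  5  |  dp/dt·Δt = +0.014701  |  p_5 = 0.307073

0.3071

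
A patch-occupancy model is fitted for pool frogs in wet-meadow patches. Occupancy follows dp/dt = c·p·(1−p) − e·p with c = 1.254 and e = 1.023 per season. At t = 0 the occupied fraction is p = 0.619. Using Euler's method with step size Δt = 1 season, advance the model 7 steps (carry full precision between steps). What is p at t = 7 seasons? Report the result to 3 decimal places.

0.197

Update rule: p ← p + [c·p·(1−p) − e·p]·Δt with Δt = 1.
p: 0.61900 → 0.28151  (Δp = -0.33749)
p: 0.28151 → 0.24716  (Δp = -0.03435)
p: 0.24716 → 0.22765  (Δp = -0.01951)
p: 0.22765 → 0.21525  (Δp = -0.01240)
p: 0.21525 → 0.20687  (Δp = -0.00838)
p: 0.20687 → 0.20099  (Δp = -0.00588)
p: 0.20099 → 0.19676  (Δp = -0.00423)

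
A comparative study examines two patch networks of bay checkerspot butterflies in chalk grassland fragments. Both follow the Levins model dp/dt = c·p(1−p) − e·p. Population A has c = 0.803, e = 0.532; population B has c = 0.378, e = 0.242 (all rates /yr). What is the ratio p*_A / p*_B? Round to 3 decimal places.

0.938

A: p*_A = 1 − 0.532/0.803 = 0.3375.
B: p*_B = 1 − 0.242/0.378 = 0.3598.
p*_A / p*_B = 0.3375/0.3598 = 0.9380.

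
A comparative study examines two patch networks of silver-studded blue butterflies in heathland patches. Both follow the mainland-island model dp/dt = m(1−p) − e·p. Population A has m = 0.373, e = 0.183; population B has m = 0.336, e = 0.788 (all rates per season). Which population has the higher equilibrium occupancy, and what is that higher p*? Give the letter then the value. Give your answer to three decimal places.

A, 0.671

A: p*_A = m/(m+e) = 0.373/0.5560 = 0.6709.
B: p*_B = 0.336/1.1240 = 0.2989.
A is higher at 0.6709.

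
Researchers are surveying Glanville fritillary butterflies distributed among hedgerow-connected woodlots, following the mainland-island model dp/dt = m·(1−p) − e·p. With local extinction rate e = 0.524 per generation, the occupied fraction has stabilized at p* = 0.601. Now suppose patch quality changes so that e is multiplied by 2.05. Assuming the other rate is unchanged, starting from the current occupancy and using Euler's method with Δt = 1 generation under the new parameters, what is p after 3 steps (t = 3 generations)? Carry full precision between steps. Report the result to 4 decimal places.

0.3093

Balance m(1−p*) = e·p* gives m = e·p*/(1−p*) = 0.524×0.60100/0.39900 = 0.78928.
Starting from p₀ = 0.60100; update p ← p + (dp/dt)·Δt with the new parameters.
t = 1: p = 0.60100 + (-0.33067) = 0.27033
t = 2: p = 0.27033 + (+0.28553) = 0.55586
t = 3: p = 0.55586 + (-0.24655) = 0.30931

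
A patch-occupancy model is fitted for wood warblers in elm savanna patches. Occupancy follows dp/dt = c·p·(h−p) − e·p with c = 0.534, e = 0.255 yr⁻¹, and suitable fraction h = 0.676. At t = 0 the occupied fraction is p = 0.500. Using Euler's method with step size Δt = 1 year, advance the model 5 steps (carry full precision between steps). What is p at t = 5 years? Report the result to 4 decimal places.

Update rule: p ← p + [c·p·(h−p) − e·p]·Δt with Δt = 1.
t = 1: p = 0.50000 + (-0.08051) = 0.41949
t = 2: p = 0.41949 + (-0.04951) = 0.36998
t = 3: p = 0.36998 + (-0.03389) = 0.33610
t = 4: p = 0.33610 + (-0.02470) = 0.31140
t = 5: p = 0.31140 + (-0.01878) = 0.29262

0.2926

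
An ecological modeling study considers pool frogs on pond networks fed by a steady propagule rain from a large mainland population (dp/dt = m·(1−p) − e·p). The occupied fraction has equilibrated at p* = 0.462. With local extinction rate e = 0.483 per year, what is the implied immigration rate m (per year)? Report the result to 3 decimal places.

0.415

At equilibrium m(1−p*) = e·p*, so m = e·p*/(1−p*).
m = 0.483 × 0.462 / 0.5380 = 0.2231/0.5380 = 0.4148.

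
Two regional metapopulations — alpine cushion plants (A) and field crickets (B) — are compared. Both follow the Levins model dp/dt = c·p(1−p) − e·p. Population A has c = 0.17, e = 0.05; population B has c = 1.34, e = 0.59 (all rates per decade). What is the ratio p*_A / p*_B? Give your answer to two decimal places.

1.26

A: p*_A = 1 − 0.05/0.17 = 0.7059.
B: p*_B = 1 − 0.59/1.34 = 0.5597.
p*_A / p*_B = 0.7059/0.5597 = 1.2612.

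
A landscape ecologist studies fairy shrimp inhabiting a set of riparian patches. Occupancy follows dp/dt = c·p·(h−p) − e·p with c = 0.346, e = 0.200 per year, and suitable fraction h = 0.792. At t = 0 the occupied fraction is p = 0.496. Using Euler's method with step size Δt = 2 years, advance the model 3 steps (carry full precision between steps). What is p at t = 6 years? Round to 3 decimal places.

0.316

Update rule: p ← p + [c·p·(h−p) − e·p]·Δt with Δt = 2.
p: 0.49600 → 0.39920  (Δp = -0.09680)
p: 0.39920 → 0.34803  (Δp = -0.05117)
p: 0.34803 → 0.31574  (Δp = -0.03229)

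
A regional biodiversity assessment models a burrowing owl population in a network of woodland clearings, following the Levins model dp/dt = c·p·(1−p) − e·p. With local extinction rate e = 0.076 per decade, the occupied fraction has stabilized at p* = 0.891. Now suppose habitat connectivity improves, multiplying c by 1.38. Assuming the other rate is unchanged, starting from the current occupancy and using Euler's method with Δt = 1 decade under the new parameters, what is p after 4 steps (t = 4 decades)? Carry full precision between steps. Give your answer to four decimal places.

0.9210

Balance c(1−p*) = e gives c = e/(1 − 0.89100) = 0.076/0.10900 = 0.69725.
Starting from p₀ = 0.89100; update p ← p + (dp/dt)·Δt with the new parameters.
step 1: Δp = +0.02573, p = 0.91673
step 2: Δp = +0.00378, p = 0.92051
step 3: Δp = +0.00045, p = 0.92096
step 4: Δp = +0.00005, p = 0.92101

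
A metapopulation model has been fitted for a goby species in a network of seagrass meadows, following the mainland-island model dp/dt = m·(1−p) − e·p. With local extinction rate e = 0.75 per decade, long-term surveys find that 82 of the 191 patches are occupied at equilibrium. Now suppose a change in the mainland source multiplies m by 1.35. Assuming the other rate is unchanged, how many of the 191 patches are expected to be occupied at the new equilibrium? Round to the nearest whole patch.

Observed p* = 82/191 = 0.42932.
Balance m(1−p*) = e·p* gives m = e·p*/(1−p*) = 0.75×0.42932/0.57068 = 0.56422.
New p* = m/(m+e) = 0.76170/(0.76170+0.75000) = 0.50387.
Expected occupied = 191 × 0.50387 = 96.24 ≈ 96.

96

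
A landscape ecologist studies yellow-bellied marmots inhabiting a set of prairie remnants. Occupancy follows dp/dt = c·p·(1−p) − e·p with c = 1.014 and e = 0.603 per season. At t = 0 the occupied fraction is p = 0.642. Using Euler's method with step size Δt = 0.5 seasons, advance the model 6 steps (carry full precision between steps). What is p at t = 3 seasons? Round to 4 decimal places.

Update rule: p ← p + [c·p·(1−p) − e·p]·Δt with Δt = 0.5.
step 1: Δp = -0.07704, p = 0.56496
step 2: Δp = -0.04573, p = 0.51924
step 3: Δp = -0.02999, p = 0.48925
step 4: Δp = -0.02082, p = 0.46843
step 5: Δp = -0.01499, p = 0.45344
step 6: Δp = -0.01106, p = 0.44238

0.4424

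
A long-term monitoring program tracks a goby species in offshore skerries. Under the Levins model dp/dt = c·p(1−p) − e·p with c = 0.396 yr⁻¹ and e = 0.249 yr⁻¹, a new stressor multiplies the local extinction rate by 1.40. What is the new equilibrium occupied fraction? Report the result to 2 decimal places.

Before: p* = 1 − 0.249/0.396 = 0.3712.
After the change, c = 0.396, e = 0.3486, so p* = 1 − 0.3486/0.396 = 0.1197.

0.12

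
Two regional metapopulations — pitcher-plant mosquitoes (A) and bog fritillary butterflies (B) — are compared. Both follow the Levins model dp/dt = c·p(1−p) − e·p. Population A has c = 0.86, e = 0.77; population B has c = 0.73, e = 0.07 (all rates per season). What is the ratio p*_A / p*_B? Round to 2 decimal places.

0.12

A: p*_A = 1 − 0.77/0.86 = 0.1047.
B: p*_B = 1 − 0.07/0.73 = 0.9041.
p*_A / p*_B = 0.1047/0.9041 = 0.1158.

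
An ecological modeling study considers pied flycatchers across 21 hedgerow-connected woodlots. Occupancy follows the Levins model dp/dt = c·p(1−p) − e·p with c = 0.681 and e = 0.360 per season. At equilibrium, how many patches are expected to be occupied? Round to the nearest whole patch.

p* = 1 − e/c = 1 − 0.360/0.681 = 0.4714.
Expected occupied patches = N × p* = 21 × 0.4714 = 9.90 ≈ 10.

10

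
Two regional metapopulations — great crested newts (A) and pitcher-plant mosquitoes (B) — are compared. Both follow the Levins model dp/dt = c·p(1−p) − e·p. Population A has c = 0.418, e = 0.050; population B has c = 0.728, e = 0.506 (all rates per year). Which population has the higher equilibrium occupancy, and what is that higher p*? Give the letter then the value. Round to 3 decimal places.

A, 0.880

A: p*_A = 1 − 0.050/0.418 = 0.8804.
B: p*_B = 1 − 0.506/0.728 = 0.3049.
A is higher at 0.8804.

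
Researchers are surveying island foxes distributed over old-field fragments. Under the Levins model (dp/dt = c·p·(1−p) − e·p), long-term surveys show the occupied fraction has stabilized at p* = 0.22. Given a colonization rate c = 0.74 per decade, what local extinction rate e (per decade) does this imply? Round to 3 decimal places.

At equilibrium c(1−p*) = e.
e = 0.74 × (1 − 0.22) = 0.74 × 0.7800 = 0.5772.

0.577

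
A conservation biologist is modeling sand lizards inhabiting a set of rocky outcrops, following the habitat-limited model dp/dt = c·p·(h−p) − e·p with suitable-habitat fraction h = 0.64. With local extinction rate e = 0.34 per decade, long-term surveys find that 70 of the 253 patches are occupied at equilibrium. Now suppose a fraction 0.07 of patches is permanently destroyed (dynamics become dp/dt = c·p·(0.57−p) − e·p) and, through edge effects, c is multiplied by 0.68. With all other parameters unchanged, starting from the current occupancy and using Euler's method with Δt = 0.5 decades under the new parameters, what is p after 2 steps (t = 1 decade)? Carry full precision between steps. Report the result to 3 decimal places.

Observed p* = 70/253 = 0.27668.
Balance c(h−p*) = e gives c = e/(0.64 − 0.27668) = 0.34/0.36332 = 0.93581.
Starting from p₀ = 0.27668; update p ← p + (dp/dt)·Δt with the new parameters.
p: 0.27668 → 0.25547  (Δp = -0.02121)
p: 0.25547 → 0.23760  (Δp = -0.01786)

0.238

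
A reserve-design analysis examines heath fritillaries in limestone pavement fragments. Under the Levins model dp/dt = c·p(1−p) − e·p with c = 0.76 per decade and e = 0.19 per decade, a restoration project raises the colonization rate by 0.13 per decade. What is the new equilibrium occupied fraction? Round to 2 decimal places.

0.79

Before: p* = 1 − 0.19/0.76 = 0.7500.
After the change, c = 0.89, e = 0.19, so p* = 1 − 0.19/0.89 = 0.7865.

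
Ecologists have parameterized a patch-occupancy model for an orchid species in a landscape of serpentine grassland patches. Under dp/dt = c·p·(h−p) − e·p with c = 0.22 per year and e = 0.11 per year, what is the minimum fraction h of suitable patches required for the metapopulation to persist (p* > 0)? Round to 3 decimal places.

0.500

p* = h − e/c is positive only when h > e/c.
h_min = e/c = 0.11/0.22 = 0.5000.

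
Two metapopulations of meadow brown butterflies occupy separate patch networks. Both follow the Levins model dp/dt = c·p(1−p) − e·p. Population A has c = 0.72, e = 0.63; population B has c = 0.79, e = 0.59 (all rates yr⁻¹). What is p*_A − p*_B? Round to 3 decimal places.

-0.128

A: p*_A = 1 − 0.63/0.72 = 0.1250.
B: p*_B = 1 − 0.59/0.79 = 0.2532.
p*_A − p*_B = 0.1250 − 0.2532 = -0.1282.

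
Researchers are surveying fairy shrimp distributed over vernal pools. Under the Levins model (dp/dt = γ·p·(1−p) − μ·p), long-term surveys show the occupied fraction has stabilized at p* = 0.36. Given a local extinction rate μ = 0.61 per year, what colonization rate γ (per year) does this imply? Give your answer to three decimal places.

At equilibrium γ(1−p*) = μ, so γ = μ/(1−p*).
γ = 0.61/(1 − 0.36) = 0.61/0.6400 = 0.9531.

0.953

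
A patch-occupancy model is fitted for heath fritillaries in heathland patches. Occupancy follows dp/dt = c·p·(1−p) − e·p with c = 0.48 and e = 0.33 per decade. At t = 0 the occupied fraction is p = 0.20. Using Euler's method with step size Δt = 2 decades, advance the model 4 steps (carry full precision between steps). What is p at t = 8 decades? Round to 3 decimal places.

0.271

Update rule: p ← p + [c·p·(1−p) − e·p]·Δt with Δt = 2.
step 1: Δp = +0.02160, p = 0.22160
step 2: Δp = +0.01934, p = 0.24094
step 3: Δp = +0.01655, p = 0.25749
step 4: Δp = +0.01360, p = 0.27109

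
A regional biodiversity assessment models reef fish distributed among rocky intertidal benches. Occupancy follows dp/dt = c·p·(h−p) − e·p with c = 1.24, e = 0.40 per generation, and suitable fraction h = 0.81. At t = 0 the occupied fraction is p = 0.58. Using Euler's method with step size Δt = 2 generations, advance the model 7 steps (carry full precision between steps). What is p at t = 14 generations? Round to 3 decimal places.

Update rule: p ← p + [c·p·(h−p) − e·p]·Δt with Δt = 2.
  1  |  dp/dt·Δt = -0.133168  |  p_1 = 0.446832
  2  |  dp/dt·Δt = +0.044977  |  p_2 = 0.491809
  3  |  dp/dt·Δt = -0.005354  |  p_3 = 0.486455
  4  |  dp/dt·Δt = +0.001163  |  p_4 = 0.487618
  5  |  dp/dt·Δt = -0.000241  |  p_5 = 0.487378
  6  |  dp/dt·Δt = +0.000050  |  p_6 = 0.487428
  7  |  dp/dt·Δt = -0.000011  |  p_7 = 0.487418

0.487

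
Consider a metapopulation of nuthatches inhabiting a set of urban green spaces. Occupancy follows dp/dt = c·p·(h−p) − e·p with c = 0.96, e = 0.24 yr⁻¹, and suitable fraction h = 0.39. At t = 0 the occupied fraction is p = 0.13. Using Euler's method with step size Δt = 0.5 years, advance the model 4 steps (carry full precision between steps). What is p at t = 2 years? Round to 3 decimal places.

Update rule: p ← p + [c·p·(h−p) − e·p]·Δt with Δt = 0.5.
p: 0.13000 → 0.13062  (Δp = +0.00062)
p: 0.13062 → 0.13121  (Δp = +0.00059)
p: 0.13121 → 0.13177  (Δp = +0.00055)
p: 0.13177 → 0.13229  (Δp = +0.00052)

0.132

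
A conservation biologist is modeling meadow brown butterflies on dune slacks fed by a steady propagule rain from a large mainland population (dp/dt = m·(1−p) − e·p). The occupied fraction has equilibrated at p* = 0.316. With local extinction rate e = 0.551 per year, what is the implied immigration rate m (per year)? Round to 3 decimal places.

At equilibrium m(1−p*) = e·p*, so m = e·p*/(1−p*).
m = 0.551 × 0.316 / 0.6840 = 0.1741/0.6840 = 0.2546.

0.255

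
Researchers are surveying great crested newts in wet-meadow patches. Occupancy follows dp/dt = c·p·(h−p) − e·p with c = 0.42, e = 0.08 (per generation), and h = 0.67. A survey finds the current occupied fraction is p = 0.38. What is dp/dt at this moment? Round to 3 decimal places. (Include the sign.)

0.016

Colonization term: c·p·(h−p) = 0.42×0.38×0.2900 = 0.04628.
Extinction term: e·p = 0.03040.
dp/dt = 0.04628 − 0.03040 = 0.01588.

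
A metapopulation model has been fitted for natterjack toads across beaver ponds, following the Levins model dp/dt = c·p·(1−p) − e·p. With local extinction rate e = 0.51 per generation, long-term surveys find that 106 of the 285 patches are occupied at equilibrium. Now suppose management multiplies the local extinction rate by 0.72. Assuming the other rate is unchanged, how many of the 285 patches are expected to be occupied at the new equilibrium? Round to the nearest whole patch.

156

Observed p* = 106/285 = 0.37193.
Balance c(1−p*) = e gives c = e/(1 − 0.37193) = 0.51/0.62807 = 0.81201.
New p* = 1 − e/c = 1 − 0.36720/0.81201 = 0.54779.
Expected occupied = 285 × 0.54779 = 156.12 ≈ 156.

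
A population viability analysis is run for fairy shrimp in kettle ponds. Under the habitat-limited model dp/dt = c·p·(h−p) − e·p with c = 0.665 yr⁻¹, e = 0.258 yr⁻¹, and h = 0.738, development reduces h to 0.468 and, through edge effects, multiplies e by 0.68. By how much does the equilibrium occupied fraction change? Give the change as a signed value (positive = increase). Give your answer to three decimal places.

-0.146

Before: p* = h − e/c = 0.738 − 0.258/0.665 = 0.738 − 0.3880 = 0.3500.
After: c = 0.665, e = 0.17544, h = 0.468; p* = 0.468 − 0.17544/0.665 = 0.2042.
Δp* = 0.2042 − 0.3500 = -0.1458.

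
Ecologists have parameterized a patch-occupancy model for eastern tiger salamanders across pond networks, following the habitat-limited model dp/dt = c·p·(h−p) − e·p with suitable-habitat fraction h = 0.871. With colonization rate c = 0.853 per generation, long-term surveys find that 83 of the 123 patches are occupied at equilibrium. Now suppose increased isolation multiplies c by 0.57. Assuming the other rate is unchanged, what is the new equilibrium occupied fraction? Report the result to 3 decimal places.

Observed p* = 83/123 = 0.67480.
Balance c(h−p*) = e gives e = 0.853×(0.871 − 0.67480) = 0.16736.
New p* = 0.871 − e/c = 0.871 − 0.16736/0.48621 = 0.52679.

0.527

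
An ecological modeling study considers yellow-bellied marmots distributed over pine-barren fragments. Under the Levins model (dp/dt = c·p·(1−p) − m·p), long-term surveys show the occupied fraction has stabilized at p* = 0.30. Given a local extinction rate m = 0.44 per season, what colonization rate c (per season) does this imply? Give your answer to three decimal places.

0.629

At equilibrium c(1−p*) = m, so c = m/(1−p*).
c = 0.44/(1 − 0.30) = 0.44/0.7000 = 0.6286.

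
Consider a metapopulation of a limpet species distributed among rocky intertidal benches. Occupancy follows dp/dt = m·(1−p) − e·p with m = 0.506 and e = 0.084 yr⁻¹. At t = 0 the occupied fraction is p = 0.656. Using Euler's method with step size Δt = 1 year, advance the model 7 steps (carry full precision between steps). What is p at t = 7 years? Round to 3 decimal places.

0.857

Update rule: p ← p + [m·(1−p) − e·p]·Δt with Δt = 1.
  1  |  dp/dt·Δt = +0.118960  |  p_1 = 0.774960
  2  |  dp/dt·Δt = +0.048774  |  p_2 = 0.823734
  3  |  dp/dt·Δt = +0.019997  |  p_3 = 0.843731
  4  |  dp/dt·Δt = +0.008199  |  p_4 = 0.851930
  5  |  dp/dt·Δt = +0.003362  |  p_5 = 0.855291
  6  |  dp/dt·Δt = +0.001378  |  p_6 = 0.856669
  7  |  dp/dt·Δt = +0.000565  |  p_7 = 0.857234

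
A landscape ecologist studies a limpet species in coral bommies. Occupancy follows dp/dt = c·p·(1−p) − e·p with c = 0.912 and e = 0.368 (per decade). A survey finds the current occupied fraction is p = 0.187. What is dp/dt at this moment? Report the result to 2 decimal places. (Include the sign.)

0.07

Colonization term: c·p·(1−p) = 0.912×0.187×0.8130 = 0.13865.
Extinction term: e·p = 0.06882.
dp/dt = 0.13865 − 0.06882 = 0.06984.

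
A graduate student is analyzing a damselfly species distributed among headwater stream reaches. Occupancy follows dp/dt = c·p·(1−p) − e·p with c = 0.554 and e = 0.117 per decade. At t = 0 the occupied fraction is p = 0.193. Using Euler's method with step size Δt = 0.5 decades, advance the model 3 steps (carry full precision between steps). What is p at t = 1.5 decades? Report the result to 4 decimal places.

Update rule: p ← p + [c·p·(1−p) − e·p]·Δt with Δt = 0.5.
step 1: Δp = +0.03185, p = 0.22485
step 2: Δp = +0.03513, p = 0.25998
step 3: Δp = +0.03808, p = 0.29806

0.2981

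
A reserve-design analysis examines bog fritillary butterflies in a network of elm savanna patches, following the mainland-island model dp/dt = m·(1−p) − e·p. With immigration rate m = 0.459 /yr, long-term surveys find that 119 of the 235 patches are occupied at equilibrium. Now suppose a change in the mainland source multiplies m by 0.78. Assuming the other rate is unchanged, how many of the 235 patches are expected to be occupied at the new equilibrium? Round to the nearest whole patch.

104

Observed p* = 119/235 = 0.50638.
Balance m(1−p*) = e·p* gives e = m(1−p*)/p* = 0.459×0.49362/0.50638 = 0.44743.
New p* = m/(m+e) = 0.35802/(0.35802+0.44743) = 0.44450.
Expected occupied = 235 × 0.44450 = 104.46 ≈ 104.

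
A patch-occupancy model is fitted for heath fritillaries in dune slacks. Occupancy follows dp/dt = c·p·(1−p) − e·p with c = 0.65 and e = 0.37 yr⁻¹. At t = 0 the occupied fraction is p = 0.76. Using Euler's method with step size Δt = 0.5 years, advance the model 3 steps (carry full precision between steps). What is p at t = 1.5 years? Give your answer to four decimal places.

0.5848

Update rule: p ← p + [c·p·(1−p) − e·p]·Δt with Δt = 0.5.
p: 0.76000 → 0.67868  (Δp = -0.08132)
p: 0.67868 → 0.62400  (Δp = -0.05468)
p: 0.62400 → 0.58481  (Δp = -0.03919)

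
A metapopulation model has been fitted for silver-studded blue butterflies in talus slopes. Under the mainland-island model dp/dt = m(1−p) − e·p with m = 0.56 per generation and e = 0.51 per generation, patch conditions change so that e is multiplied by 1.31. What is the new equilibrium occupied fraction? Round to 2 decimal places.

Before: p* = 0.56/(0.56+0.51) = 0.5234.
After: m = 0.56, e = 0.6681; p* = 0.56/1.2281 = 0.4560.

0.46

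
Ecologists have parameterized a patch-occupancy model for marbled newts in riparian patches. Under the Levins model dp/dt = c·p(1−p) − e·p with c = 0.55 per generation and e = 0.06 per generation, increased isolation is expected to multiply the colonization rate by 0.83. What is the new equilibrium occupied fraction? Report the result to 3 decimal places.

Before: p* = 1 − 0.06/0.55 = 0.8909.
After the change, c = 0.4565, e = 0.06, so p* = 1 − 0.06/0.4565 = 0.8686.

0.869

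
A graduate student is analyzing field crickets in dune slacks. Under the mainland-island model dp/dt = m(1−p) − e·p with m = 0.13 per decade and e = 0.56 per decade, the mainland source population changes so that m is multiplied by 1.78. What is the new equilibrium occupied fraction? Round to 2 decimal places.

0.29

Before: p* = 0.13/(0.13+0.56) = 0.1884.
After: m = 0.2314, e = 0.56; p* = 0.2314/0.7914 = 0.2924.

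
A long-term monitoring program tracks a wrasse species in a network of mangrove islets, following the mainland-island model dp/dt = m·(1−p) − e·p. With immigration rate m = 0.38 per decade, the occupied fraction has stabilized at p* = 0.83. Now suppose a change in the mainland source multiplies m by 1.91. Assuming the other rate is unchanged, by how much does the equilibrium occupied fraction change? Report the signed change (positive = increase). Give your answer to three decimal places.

Balance m(1−p*) = e·p* gives e = m(1−p*)/p* = 0.38×0.17000/0.83000 = 0.07783.
New p* = m/(m+e) = 0.72580/(0.72580+0.07783) = 0.90315.
Δp* = 0.90315 − 0.83000 = +0.07315.

0.073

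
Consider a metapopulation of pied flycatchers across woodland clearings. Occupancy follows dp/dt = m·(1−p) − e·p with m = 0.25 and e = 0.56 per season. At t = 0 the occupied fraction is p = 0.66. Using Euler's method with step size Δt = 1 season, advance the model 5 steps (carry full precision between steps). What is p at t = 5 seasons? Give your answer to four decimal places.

Update rule: p ← p + [m·(1−p) − e·p]·Δt with Δt = 1.
t = 1: p = 0.66000 + (-0.28460) = 0.37540
t = 2: p = 0.37540 + (-0.05407) = 0.32133
t = 3: p = 0.32133 + (-0.01027) = 0.31105
t = 4: p = 0.31105 + (-0.00195) = 0.30910
t = 5: p = 0.30910 + (-0.00037) = 0.30873

0.3087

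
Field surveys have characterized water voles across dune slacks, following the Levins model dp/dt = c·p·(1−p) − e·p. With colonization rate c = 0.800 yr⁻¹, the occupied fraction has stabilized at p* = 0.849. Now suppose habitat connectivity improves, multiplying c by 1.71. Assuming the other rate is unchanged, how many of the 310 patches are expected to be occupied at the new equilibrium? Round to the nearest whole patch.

Balance c(1−p*) = e gives e = 0.800×(1 − 0.84900) = 0.12080.
New p* = 1 − e/c = 1 − 0.12080/1.36800 = 0.91170.
Expected occupied = 310 × 0.91170 = 282.63 ≈ 283.

283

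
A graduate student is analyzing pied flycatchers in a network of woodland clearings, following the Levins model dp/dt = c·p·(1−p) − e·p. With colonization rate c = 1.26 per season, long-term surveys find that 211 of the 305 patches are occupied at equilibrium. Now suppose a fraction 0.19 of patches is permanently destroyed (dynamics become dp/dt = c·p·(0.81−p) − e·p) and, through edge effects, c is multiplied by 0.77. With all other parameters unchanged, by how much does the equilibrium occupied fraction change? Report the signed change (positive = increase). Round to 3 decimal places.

-0.282

Observed p* = 211/305 = 0.69180.
Balance c(1−p*) = e gives e = 1.26×(1 − 0.69180) = 0.38833.
New p* = 0.81 − e/c = 0.81 − 0.38833/0.97020 = 0.40974.
Δp* = 0.40974 − 0.69180 = -0.28206.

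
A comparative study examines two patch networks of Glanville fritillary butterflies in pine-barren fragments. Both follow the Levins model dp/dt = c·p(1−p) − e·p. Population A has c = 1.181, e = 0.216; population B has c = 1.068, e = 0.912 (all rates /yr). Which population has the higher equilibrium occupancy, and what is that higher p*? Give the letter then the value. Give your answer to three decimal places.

A: p*_A = 1 − 0.216/1.181 = 0.8171.
B: p*_B = 1 − 0.912/1.068 = 0.1461.
A is higher at 0.8171.

A, 0.817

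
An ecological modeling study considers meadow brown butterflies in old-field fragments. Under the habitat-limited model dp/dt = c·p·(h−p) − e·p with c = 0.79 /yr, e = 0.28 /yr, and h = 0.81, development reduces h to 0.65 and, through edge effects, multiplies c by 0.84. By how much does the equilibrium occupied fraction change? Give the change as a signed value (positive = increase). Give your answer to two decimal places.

-0.23

Before: p* = h − e/c = 0.81 − 0.28/0.79 = 0.81 − 0.3544 = 0.4556.
After: c = 0.6636, e = 0.28, h = 0.65; p* = 0.65 − 0.28/0.6636 = 0.2281.
Δp* = 0.2281 − 0.4556 = -0.2275.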